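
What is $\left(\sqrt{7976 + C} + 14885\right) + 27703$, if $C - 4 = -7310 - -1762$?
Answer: $42588 + 8 \sqrt{38} \approx 42637.0$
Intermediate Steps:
$C = -5544$ ($C = 4 - 5548 = -5544$)
$\left(\sqrt{7976 + C} + 14885\right) + 27703 = \left(\sqrt{7976 - 5544} + 14885\right) + 27703 = \left(\sqrt{2432} + 14885\right) + 27703 = \left(8 \sqrt{38} + 14885\right) + 27703 = \left(14885 + 8 \sqrt{38}\right) + 27703 = 42588 + 8 \sqrt{38}$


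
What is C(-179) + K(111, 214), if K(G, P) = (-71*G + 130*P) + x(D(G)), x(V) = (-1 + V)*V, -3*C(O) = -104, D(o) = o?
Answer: 96551/3 ≈ 32184.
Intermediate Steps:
C(O) = 104/3 (C(O) = -1/3*(-104) = 104/3)
x(V) = V*(-1 + V)
K(G, P) = -71*G + 130*P + G*(-1 + G) (K(G, P) = (-71*G + 130*P) + G*(-1 + G) = -71*G + 130*P + G*(-1 + G))
C(-179) + K(111, 214) = 104/3 + (111**2 - 72*111 + 130*214) = 104/3 + (12321 - 7992 + 27820) = 104/3 + 32149 = 96551/3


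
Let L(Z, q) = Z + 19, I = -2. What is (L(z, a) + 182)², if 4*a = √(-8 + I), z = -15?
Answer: 34596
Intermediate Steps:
a = I*√10/4 (a = √(-8 - 2)/4 = √(-10)/4 = (I*√10)/4 = I*√10/4 ≈ 0.79057*I)
L(Z, q) = 19 + Z
(L(z, a) + 182)² = ((19 - 15) + 182)² = (4 + 182)² = 186² = 34596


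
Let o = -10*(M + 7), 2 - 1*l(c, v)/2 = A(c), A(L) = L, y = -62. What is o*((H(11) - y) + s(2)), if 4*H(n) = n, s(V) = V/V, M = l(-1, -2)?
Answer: -17095/2 ≈ -8547.5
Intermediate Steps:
l(c, v) = 4 - 2*c
M = 6 (M = 4 - 2*(-1) = 4 + 2 = 6)
s(V) = 1
H(n) = n/4
o = -130 (o = -10*(6 + 7) = -10*13 = -130)
o*((H(11) - y) + s(2)) = -130*(((¼)*11 - 1*(-62)) + 1) = -130*((11/4 + 62) + 1) = -130*(259/4 + 1) = -130*263/4 = -17095/2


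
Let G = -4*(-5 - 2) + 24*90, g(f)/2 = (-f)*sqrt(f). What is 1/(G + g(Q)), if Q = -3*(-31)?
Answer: 547/392479 + 93*sqrt(93)/784958 ≈ 0.0025363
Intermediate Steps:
Q = 93 (Q = -1*(-93) = 93)
g(f) = -2*f**(3/2) (g(f) = 2*((-f)*sqrt(f)) = 2*(-f**(3/2)) = -2*f**(3/2))
G = 2188 (G = -4*(-7) + 2160 = 28 + 2160 = 2188)
1/(G + g(Q)) = 1/(2188 - 186*sqrt(93))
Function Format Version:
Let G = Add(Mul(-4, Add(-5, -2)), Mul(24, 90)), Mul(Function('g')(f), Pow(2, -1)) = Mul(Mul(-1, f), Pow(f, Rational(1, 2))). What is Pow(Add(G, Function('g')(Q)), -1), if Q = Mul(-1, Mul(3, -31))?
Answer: Add(Rational(547, 392479), Mul(Rational(93, 784958), Pow(93, Rational(1, 2)))) ≈ 0.0025363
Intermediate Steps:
Q = 93 (Q = Mul(-1, -93) = 93)
Function('g')(f) = Mul(-2, Pow(f, Rational(3, 2))) (Function('g')(f) = Mul(2, Mul(Mul(-1, f), Pow(f, Rational(1, 2)))) = Mul(2, Mul(-1, Pow(f, Rational(3, 2)))) = Mul(-2, Pow(f, Rational(3, 2))))
G = 2188 (G = Add(Mul(-4, -7), 2160) = Add(28, 2160) = 2188)
Pow(Add(G, Function('g')(Q)), -1) = Pow(Add(2188, Mul(-2, Pow(93, Rational(3, 2)))), -1) = Pow(Add(2188, Mul(-2, Mul(93, Pow(93, Rational(1, 2))))), -1) = Pow(Add(2188, Mul(-186, Pow(93, Rational(1, 2)))), -1)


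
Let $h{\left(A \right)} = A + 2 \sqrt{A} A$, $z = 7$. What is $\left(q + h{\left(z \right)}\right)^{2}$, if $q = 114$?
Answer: $16013 + 3388 \sqrt{7} \approx 24977.0$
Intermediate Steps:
$h{\left(A \right)} = A + 2 A^{\frac{3}{2}}$
$\left(q + h{\left(z \right)}\right)^{2} = \left(114 + \left(7 + 2 \cdot 7^{\frac{3}{2}}\right)\right)^{2} = \left(114 + \left(7 + 2 \cdot 7 \sqrt{7}\right)\right)^{2} = \left(114 + \left(7 + 14 \sqrt{7}\right)\right)^{2} = \left(121 + 14 \sqrt{7}\right)^{2}$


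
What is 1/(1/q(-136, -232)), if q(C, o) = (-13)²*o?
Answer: -39208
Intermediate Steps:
q(C, o) = 169*o
1/(1/q(-136, -232)) = 1/(1/(169*(-232))) = 1/(1/(-39208)) = 1/(-1/39208) = -39208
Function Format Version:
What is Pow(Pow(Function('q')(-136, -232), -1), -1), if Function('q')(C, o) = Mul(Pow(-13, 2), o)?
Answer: -39208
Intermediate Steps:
Function('q')(C, o) = Mul(169, o)
Pow(Pow(Function('q')(-136, -232), -1), -1) = Pow(Pow(Mul(169, -232), -1), -1) = Pow(Pow(-39208, -1), -1) = Pow(Rational(-1, 39208), -1) = -39208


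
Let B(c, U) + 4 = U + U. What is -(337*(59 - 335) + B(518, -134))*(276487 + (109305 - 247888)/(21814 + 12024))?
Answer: 436365225569766/16919 ≈ 2.5791e+10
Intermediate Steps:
B(c, U) = -4 + 2*U (B(c, U) = -4 + (U + U) = -4 + 2*U)
-(337*(59 - 335) + B(518, -134))*(276487 + (109305 - 247888)/(21814 + 12024)) = -(337*(59 - 335) + (-4 + 2*(-134)))*(276487 + (109305 - 247888)/(21814 + 12024)) = -(337*(-276) + (-4 - 268))*(276487 - 138583/33838) = -(-93012 - 272)*(276487 - 138583*1/33838) = -(-93284)*(276487 - 138583/33838) = -(-93284)*9355628523/33838 = -1*(-436365225569766/16919) = 436365225569766/16919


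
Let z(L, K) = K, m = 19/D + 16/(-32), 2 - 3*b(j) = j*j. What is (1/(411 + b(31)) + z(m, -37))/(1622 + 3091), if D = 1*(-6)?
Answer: -10135/1291362 ≈ -0.0078483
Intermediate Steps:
D = -6
b(j) = ⅔ - j²/3 (b(j) = ⅔ - j*j/3 = ⅔ - j²/3)
m = -11/3 (m = 19/(-6) + 16/(-32) = 19*(-⅙) + 16*(-1/32) = -19/6 - ½ = -11/3 ≈ -3.6667)
(1/(411 + b(31)) + z(m, -37))/(1622 + 3091) = (1/(411 + (⅔ - ⅓*31²)) - 37)/(1622 + 3091) = (1/(411 + (⅔ - ⅓*961)) - 37)/4713 = (1/(411 + (⅔ - 961/3)) - 37)*(1/4713) = (1/(411 - 959/3) - 37)*(1/4713) = (1/(274/3) - 37)*(1/4713) = (3/274 - 37)*(1/4713) = -10135/274*1/4713 = -10135/1291362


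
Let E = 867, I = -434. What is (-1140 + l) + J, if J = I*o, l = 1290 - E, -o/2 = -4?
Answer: -4189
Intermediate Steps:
o = 8 (o = -2*(-4) = 8)
l = 423 (l = 1290 - 1*867 = 1290 - 867 = 423)
J = -3472 (J = -434*8 = -3472)
(-1140 + l) + J = (-1140 + 423) - 3472 = -717 - 3472 = -4189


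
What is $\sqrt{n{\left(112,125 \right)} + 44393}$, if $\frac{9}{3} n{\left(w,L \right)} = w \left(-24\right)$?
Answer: $9 \sqrt{537} \approx 208.56$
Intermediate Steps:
$n{\left(w,L \right)} = - 8 w$ ($n{\left(w,L \right)} = \frac{w \left(-24\right)}{3} = \frac{\left(-24\right) w}{3} = - 8 w$)
$\sqrt{n{\left(112,125 \right)} + 44393} = \sqrt{\left(-8\right) 112 + 44393} = \sqrt{-896 + 44393} = \sqrt{43497} = 9 \sqrt{537}$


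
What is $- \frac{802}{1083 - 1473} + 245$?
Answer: $\frac{48176}{195} \approx 247.06$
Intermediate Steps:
$- \frac{802}{1083 - 1473} + 245 = - \frac{802}{-390} + 245 = \left(-802\right) \left(- \frac{1}{390}\right) + 245 = \frac{401}{195} + 245 = \frac{48176}{195}$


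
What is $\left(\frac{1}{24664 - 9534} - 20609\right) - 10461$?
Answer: $- \frac{470089099}{15130} \approx -31070.0$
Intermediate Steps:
$\left(\frac{1}{24664 - 9534} - 20609\right) - 10461 = \left(\frac{1}{15130} - 20609\right) - 10461 = - \frac{311814169}{15130} - 10461 = - \frac{470089099}{15130}$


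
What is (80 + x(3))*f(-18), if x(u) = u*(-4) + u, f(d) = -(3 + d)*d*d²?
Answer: -6211080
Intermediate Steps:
f(d) = -d³*(3 + d) (f(d) = -d*(3 + d)*d² = -d³*(3 + d))
x(u) = -3*u (x(u) = -4*u + u = -3*u)
(80 + x(3))*f(-18) = (80 - 3*3)*((-18)³*(-3 - 1*(-18))) = (80 - 9)*(-5832*(-3 + 18)) = 71*(-5832*15) = 71*(-87480) = -6211080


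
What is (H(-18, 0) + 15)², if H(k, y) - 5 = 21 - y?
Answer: 1681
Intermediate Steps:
H(k, y) = 26 - y (H(k, y) = 5 + (21 - y) = 26 - y)
(H(-18, 0) + 15)² = ((26 - 1*0) + 15)² = ((26 + 0) + 15)² = (26 + 15)² = 41² = 1681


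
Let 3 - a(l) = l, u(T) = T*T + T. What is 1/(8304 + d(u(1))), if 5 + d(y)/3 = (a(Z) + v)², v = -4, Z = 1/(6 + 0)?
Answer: 12/99517 ≈ 0.00012058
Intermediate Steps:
Z = ⅙ (Z = 1/6 = ⅙ ≈ 0.16667)
u(T) = T + T² (u(T) = T² + T = T + T²)
a(l) = 3 - l
d(y) = -131/12 (d(y) = -15 + 3*((3 - 1*⅙) - 4)² = -15 + 3*((3 - ⅙) - 4)² = -15 + 3*(17/6 - 4)² = -15 + 3*(-7/6)² = -15 + 3*(49/36) = -15 + 49/12 = -131/12)
1/(8304 + d(u(1))) = 1/(8304 - 131/12) = 1/(99517/12) = 12/99517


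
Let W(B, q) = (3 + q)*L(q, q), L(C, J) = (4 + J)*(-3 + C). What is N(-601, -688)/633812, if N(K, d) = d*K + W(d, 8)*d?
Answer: -10148/158453 ≈ -0.064044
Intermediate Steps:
L(C, J) = (-3 + C)*(4 + J)
W(B, q) = (3 + q)*(-12 + q + q²) (W(B, q) = (3 + q)*(-12 - 3*q + 4*q + q*q) = (3 + q)*(-12 - 3*q + 4*q + q²) = (3 + q)*(-12 + q + q²))
N(K, d) = 660*d + K*d (N(K, d) = d*K + ((3 + 8)*(-12 + 8 + 8²))*d = K*d + (11*(-12 + 8 + 64))*d = K*d + (11*60)*d = K*d + 660*d = 660*d + K*d)
N(-601, -688)/633812 = -688*(660 - 601)/633812 = -688*59*(1/633812) = -40592*1/633812 = -10148/158453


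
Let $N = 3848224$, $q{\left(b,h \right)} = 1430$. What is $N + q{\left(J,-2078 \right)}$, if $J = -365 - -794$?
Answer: $3849654$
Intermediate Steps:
$J = 429$ ($J = -365 + 794 = 429$)
$N + q{\left(J,-2078 \right)} = 3848224 + 1430 = 3849654$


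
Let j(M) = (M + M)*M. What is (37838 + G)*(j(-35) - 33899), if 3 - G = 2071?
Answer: -1124930730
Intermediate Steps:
j(M) = 2*M² (j(M) = (2*M)*M = 2*M²)
G = -2068 (G = 3 - 1*2071 = 3 - 2071 = -2068)
(37838 + G)*(j(-35) - 33899) = (37838 - 2068)*(2*(-35)² - 33899) = 35770*(2*1225 - 33899) = 35770*(2450 - 33899) = 35770*(-31449) = -1124930730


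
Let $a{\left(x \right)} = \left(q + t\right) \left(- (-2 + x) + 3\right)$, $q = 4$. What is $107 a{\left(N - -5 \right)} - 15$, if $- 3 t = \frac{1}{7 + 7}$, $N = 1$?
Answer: $- \frac{18499}{42} \approx -440.45$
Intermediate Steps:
$t = - \frac{1}{42}$ ($t = - \frac{1}{3 \left(7 + 7\right)} = - \frac{1}{3 \cdot 14} = \left(- \frac{1}{3}\right) \frac{1}{14} = - \frac{1}{42} \approx -0.02381$)
$a{\left(x \right)} = \frac{835}{42} - \frac{167 x}{42}$ ($a{\left(x \right)} = \left(4 - \frac{1}{42}\right) \left(- (-2 + x) + 3\right) = \frac{167 \left(\left(2 - x\right) + 3\right)}{42} = \frac{167 \left(5 - x\right)}{42} = \frac{835}{42} - \frac{167 x}{42}$)
$107 a{\left(N - -5 \right)} - 15 = 107 \left(\frac{835}{42} - \frac{167 \left(1 - -5\right)}{42}\right) - 15 = 107 \left(\frac{835}{42} - \frac{167 \left(1 + 5\right)}{42}\right) - 15 = 107 \left(\frac{835}{42} - \frac{167}{7}\right) - 15 = 107 \left(- \frac{167}{42}\right) - 15 = - \frac{17869}{42} - 15 = - \frac{18499}{42}$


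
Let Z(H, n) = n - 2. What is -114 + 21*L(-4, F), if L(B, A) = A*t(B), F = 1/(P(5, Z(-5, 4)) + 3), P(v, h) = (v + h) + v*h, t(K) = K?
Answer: -591/5 ≈ -118.20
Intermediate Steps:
Z(H, n) = -2 + n
P(v, h) = h + v + h*v (P(v, h) = (h + v) + h*v = h + v + h*v)
F = 1/20 (F = 1/(((-2 + 4) + 5 + (-2 + 4)*5) + 3) = 1/((2 + 5 + 2*5) + 3) = 1/((2 + 5 + 10) + 3) = 1/(17 + 3) = 1/20 ≈ 0.050000)
L(B, A) = A*B
-114 + 21*L(-4, F) = -114 + 21*((1/20)*(-4)) = -114 + 21*(-⅕) = -114 - 21/5 = -591/5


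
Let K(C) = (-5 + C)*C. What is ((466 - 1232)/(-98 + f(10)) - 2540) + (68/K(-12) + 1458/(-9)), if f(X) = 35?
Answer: -169439/63 ≈ -2689.5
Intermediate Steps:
K(C) = C*(-5 + C)
((466 - 1232)/(-98 + f(10)) - 2540) + (68/K(-12) + 1458/(-9)) = ((466 - 1232)/(-98 + 35) - 2540) + (68/((-12*(-5 - 12))) + 1458/(-9)) = (-766/(-63) - 2540) + (68/((-12*(-17))) + 1458*(-⅑)) = (-766*(-1/63) - 2540) + (68/204 - 162) = (766/63 - 2540) + (68*(1/204) - 162) = -159254/63 + (⅓ - 162) = -159254/63 - 485/3 = -169439/63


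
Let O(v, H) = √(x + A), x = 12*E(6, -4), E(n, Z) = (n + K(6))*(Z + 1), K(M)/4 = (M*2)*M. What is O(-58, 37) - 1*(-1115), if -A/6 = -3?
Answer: 1115 + 3*I*√1174 ≈ 1115.0 + 102.79*I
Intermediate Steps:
K(M) = 8*M² (K(M) = 4*((M*2)*M) = 4*((2*M)*M) = 4*(2*M²) = 8*M²)
A = 18 (A = -6*(-3) = 18)
E(n, Z) = (1 + Z)*(288 + n) (E(n, Z) = (n + 8*6²)*(Z + 1) = (n + 8*36)*(1 + Z) = (n + 288)*(1 + Z) = (288 + n)*(1 + Z) = (1 + Z)*(288 + n))
x = -10584 (x = 12*(288 + 6 + 288*(-4) - 4*6) = 12*(288 + 6 - 1152 - 24) = 12*(-882) = -10584)
O(v, H) = 3*I*√1174 (O(v, H) = √(-10584 + 18) = √(-10566) = 3*I*√1174)
O(-58, 37) - 1*(-1115) = 3*I*√1174 - 1*(-1115) = 3*I*√1174 + 1115 = 1115 + 3*I*√1174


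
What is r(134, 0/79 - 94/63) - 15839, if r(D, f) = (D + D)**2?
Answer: 55985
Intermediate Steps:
r(D, f) = 4*D**2 (r(D, f) = (2*D)**2 = 4*D**2)
r(134, 0/79 - 94/63) - 15839 = 4*134**2 - 15839 = 4*17956 - 15839 = 71824 - 15839 = 55985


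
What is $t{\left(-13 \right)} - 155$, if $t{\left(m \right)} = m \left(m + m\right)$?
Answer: $183$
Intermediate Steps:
$t{\left(m \right)} = 2 m^{2}$ ($t{\left(m \right)} = m 2 m = 2 m^{2}$)
$t{\left(-13 \right)} - 155 = 2 \left(-13\right)^{2} - 155 = 2 \cdot 169 - 155 = 338 - 155 = 183$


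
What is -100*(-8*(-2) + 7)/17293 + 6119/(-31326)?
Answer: -177865667/541720518 ≈ -0.32833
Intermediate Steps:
-100*(-8*(-2) + 7)/17293 + 6119/(-31326) = -100*(16 + 7)*(1/17293) + 6119*(-1/31326) = -100*23*(1/17293) - 6119/31326 = -2300*1/17293 - 6119/31326 = -2300/17293 - 6119/31326 = -177865667/541720518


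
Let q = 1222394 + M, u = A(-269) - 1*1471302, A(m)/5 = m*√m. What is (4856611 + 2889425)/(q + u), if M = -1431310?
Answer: -4338343038616/941206385083 + 3472806140*I*√269/941206385083 ≈ -4.6093 + 0.060516*I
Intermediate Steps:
A(m) = 5*m^(3/2) (A(m) = 5*(m*√m) = 5*m^(3/2))
u = -1471302 - 1345*I*√269 (u = 5*(-269)^(3/2) - 1*1471302 = 5*(-269*I*√269) - 1471302 = -1345*I*√269 - 1471302 = -1471302 - 1345*I*√269 ≈ -1.4713e+6 - 22060.0*I)
q = -208916 (q = 1222394 - 1431310 = -208916)
(4856611 + 2889425)/(q + u) = (4856611 + 2889425)/(-208916 + (-1471302 - 1345*I*√269)) = 7746036/(-1680218 - 1345*I*√269)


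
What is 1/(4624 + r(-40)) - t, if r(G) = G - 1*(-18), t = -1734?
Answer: 7979869/4602 ≈ 1734.0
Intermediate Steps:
r(G) = 18 + G (r(G) = G + 18 = 18 + G)
1/(4624 + r(-40)) - t = 1/(4624 + (18 - 40)) - 1*(-1734) = 1/(4624 - 22) + 1734 = 1/4602 + 1734 = 7979869/4602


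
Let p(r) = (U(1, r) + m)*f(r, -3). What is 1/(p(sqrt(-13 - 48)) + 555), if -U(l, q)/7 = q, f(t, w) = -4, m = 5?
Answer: 535/334049 - 28*I*sqrt(61)/334049 ≈ 0.0016016 - 0.00065466*I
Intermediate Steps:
U(l, q) = -7*q
p(r) = -20 + 28*r (p(r) = (-7*r + 5)*(-4) = (5 - 7*r)*(-4) = -20 + 28*r)
1/(p(sqrt(-13 - 48)) + 555) = 1/((-20 + 28*sqrt(-13 - 48)) + 555) = 1/((-20 + 28*sqrt(-61)) + 555) = 1/((-20 + 28*(I*sqrt(61))) + 555) = 1/((-20 + 28*I*sqrt(61)) + 555) = 1/(535 + 28*I*sqrt(61))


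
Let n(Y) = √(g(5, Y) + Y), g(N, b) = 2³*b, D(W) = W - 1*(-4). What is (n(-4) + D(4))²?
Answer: 28 + 96*I ≈ 28.0 + 96.0*I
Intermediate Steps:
D(W) = 4 + W (D(W) = W + 4 = 4 + W)
g(N, b) = 8*b
n(Y) = 3*√Y (n(Y) = √(8*Y + Y) = √(9*Y) = 3*√Y)
(n(-4) + D(4))² = (3*√(-4) + (4 + 4))² = (3*(2*I) + 8)² = (6*I + 8)² = (8 + 6*I)²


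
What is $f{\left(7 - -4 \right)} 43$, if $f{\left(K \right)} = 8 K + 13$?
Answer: $4343$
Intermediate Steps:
$f{\left(K \right)} = 13 + 8 K$
$f{\left(7 - -4 \right)} 43 = \left(13 + 8 \left(7 - -4\right)\right) 43 = \left(13 + 8 \left(7 + 4\right)\right) 43 = \left(13 + 8 \cdot 11\right) 43 = \left(13 + 88\right) 43 = 101 \cdot 43 = 4343$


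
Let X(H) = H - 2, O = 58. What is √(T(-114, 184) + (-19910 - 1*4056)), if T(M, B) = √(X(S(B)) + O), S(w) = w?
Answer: √(-23966 + 4*√15) ≈ 154.76*I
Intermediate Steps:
X(H) = -2 + H
T(M, B) = √(56 + B) (T(M, B) = √((-2 + B) + 58) = √(56 + B))
√(T(-114, 184) + (-19910 - 1*4056)) = √(√(56 + 184) + (-19910 - 1*4056)) = √(√240 + (-19910 - 4056)) = √(4*√15 - 23966) = √(-23966 + 4*√15)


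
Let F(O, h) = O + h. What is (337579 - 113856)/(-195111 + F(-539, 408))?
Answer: -223723/195242 ≈ -1.1459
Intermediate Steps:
(337579 - 113856)/(-195111 + F(-539, 408)) = (337579 - 113856)/(-195111 + (-539 + 408)) = 223723/(-195111 - 131) = 223723/(-195242) = 223723*(-1/195242) = -223723/195242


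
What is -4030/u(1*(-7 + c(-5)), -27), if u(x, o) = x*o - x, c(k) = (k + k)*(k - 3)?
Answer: 2015/1022 ≈ 1.9716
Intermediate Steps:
c(k) = 2*k*(-3 + k) (c(k) = (2*k)*(-3 + k) = 2*k*(-3 + k))
u(x, o) = -x + o*x (u(x, o) = o*x - x = -x + o*x)
-4030/u(1*(-7 + c(-5)), -27) = -4030*1/((-1 - 27)*(-7 + 2*(-5)*(-3 - 5))) = -4030*(-1/(28*(-7 + 2*(-5)*(-8)))) = -4030*(-1/(28*(-7 + 80))) = -4030/((1*73)*(-28)) = -4030/(73*(-28)) = -4030/(-2044) = -4030*(-1/2044) = 2015/1022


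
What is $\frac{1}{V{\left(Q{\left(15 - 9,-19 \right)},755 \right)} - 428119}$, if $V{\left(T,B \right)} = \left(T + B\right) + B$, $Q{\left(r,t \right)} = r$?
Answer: $- \frac{1}{426603} \approx -2.3441 \cdot 10^{-6}$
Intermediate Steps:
$V{\left(T,B \right)} = T + 2 B$ ($V{\left(T,B \right)} = \left(B + T\right) + B = T + 2 B$)
$\frac{1}{V{\left(Q{\left(15 - 9,-19 \right)},755 \right)} - 428119} = \frac{1}{\left(\left(15 - 9\right) + 2 \cdot 755\right) - 428119} = \frac{1}{\left(6 + 1510\right) - 428119} = \frac{1}{1516 - 428119} = \frac{1}{-426603} = - \frac{1}{426603}$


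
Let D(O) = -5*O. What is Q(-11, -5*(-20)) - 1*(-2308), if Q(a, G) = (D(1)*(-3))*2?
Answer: 2338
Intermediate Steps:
Q(a, G) = 30 (Q(a, G) = (-5*1*(-3))*2 = -5*(-3)*2 = 15*2 = 30)
Q(-11, -5*(-20)) - 1*(-2308) = 30 - 1*(-2308) = 30 + 2308 = 2338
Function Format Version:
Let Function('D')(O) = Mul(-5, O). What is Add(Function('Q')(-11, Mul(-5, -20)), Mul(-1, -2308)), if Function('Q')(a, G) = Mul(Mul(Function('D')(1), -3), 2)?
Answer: 2338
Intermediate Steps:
Function('Q')(a, G) = 30 (Function('Q')(a, G) = Mul(Mul(Mul(-5, 1), -3), 2) = Mul(Mul(-5, -3), 2) = Mul(15, 2) = 30)
Add(Function('Q')(-11, Mul(-5, -20)), Mul(-1, -2308)) = Add(30, Mul(-1, -2308)) = Add(30, 2308) = 2338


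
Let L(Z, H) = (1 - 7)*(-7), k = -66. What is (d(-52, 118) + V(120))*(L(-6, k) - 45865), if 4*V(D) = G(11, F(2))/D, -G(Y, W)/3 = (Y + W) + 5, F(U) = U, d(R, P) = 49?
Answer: -179213753/80 ≈ -2.2402e+6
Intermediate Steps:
L(Z, H) = 42 (L(Z, H) = -6*(-7) = 42)
G(Y, W) = -15 - 3*W - 3*Y (G(Y, W) = -3*((Y + W) + 5) = -3*((W + Y) + 5) = -3*(5 + W + Y) = -15 - 3*W - 3*Y)
V(D) = -27/(2*D) (V(D) = ((-15 - 3*2 - 3*11)/D)/4 = ((-15 - 6 - 33)/D)/4 = (-54/D)/4 = -27/(2*D))
(d(-52, 118) + V(120))*(L(-6, k) - 45865) = (49 - 27/2/120)*(42 - 45865) = (49 - 27/2*1/120)*(-45823) = (49 - 9/80)*(-45823) = (3911/80)*(-45823) = -179213753/80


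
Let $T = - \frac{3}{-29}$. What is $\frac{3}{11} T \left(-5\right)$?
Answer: $- \frac{45}{319} \approx -0.14107$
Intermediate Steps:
$T = \frac{3}{29}$ ($T = \left(-3\right) \left(- \frac{1}{29}\right) = \frac{3}{29} \approx 0.10345$)
$\frac{3}{11} T \left(-5\right) = \frac{3}{11} \cdot \frac{3}{29} \left(-5\right) = \frac{9}{319} \left(-5\right) = - \frac{45}{319}$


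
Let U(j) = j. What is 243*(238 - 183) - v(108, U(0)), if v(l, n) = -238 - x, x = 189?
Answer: 13792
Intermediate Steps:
v(l, n) = -427 (v(l, n) = -238 - 1*189 = -238 - 189 = -427)
243*(238 - 183) - v(108, U(0)) = 243*(238 - 183) - 1*(-427) = 243*55 + 427 = 13365 + 427 = 13792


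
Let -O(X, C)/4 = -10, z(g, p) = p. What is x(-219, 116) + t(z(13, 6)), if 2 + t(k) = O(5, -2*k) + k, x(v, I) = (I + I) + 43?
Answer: 319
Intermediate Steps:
x(v, I) = 43 + 2*I (x(v, I) = 2*I + 43 = 43 + 2*I)
O(X, C) = 40 (O(X, C) = -4*(-10) = 40)
t(k) = 38 + k (t(k) = -2 + (40 + k) = 38 + k)
x(-219, 116) + t(z(13, 6)) = (43 + 2*116) + (38 + 6) = (43 + 232) + 44 = 275 + 44 = 319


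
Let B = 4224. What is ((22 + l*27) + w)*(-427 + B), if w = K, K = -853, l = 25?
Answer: -592332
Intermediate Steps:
w = -853
((22 + l*27) + w)*(-427 + B) = ((22 + 25*27) - 853)*(-427 + 4224) = ((22 + 675) - 853)*3797 = (697 - 853)*3797 = -156*3797 = -592332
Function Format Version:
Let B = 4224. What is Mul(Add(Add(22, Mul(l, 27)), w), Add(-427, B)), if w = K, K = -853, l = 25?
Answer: -592332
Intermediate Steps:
w = -853
Mul(Add(Add(22, Mul(l, 27)), w), Add(-427, B)) = Mul(Add(Add(22, Mul(25, 27)), -853), Add(-427, 4224)) = Mul(Add(Add(22, 675), -853), 3797) = Mul(Add(697, -853), 3797) = Mul(-156, 3797) = -592332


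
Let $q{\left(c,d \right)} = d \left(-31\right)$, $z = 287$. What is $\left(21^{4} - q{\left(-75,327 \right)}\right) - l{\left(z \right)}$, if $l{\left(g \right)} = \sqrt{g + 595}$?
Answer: $204618 - 21 \sqrt{2} \approx 2.0459 \cdot 10^{5}$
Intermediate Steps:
$q{\left(c,d \right)} = - 31 d$
$l{\left(g \right)} = \sqrt{595 + g}$
$\left(21^{4} - q{\left(-75,327 \right)}\right) - l{\left(z \right)} = \left(21^{4} - \left(-31\right) 327\right) - \sqrt{595 + 287} = \left(194481 - -10137\right) - \sqrt{882} = \left(194481 + 10137\right) - 21 \sqrt{2} = 204618 - 21 \sqrt{2}$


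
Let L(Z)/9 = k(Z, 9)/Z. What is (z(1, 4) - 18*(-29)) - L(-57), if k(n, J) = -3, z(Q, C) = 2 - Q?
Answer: 9928/19 ≈ 522.53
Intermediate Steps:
L(Z) = -27/Z (L(Z) = 9*(-3/Z) = -27/Z)
(z(1, 4) - 18*(-29)) - L(-57) = ((2 - 1*1) - 18*(-29)) - (-27)/(-57) = ((2 - 1) + 522) - (-27)*(-1)/57 = (1 + 522) - 1*9/19 = 523 - 9/19 = 9928/19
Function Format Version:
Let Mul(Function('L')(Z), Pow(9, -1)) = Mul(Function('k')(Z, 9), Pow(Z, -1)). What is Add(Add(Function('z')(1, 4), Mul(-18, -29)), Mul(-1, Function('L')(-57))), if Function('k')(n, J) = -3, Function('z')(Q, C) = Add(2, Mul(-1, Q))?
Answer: Rational(9928, 19) ≈ 522.53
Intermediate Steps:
Function('L')(Z) = Mul(-27, Pow(Z, -1)) (Function('L')(Z) = Mul(9, Mul(-3, Pow(Z, -1))) = Mul(-27, Pow(Z, -1)))
Add(Add(Function('z')(1, 4), Mul(-18, -29)), Mul(-1, Function('L')(-57))) = Add(Add(Add(2, Mul(-1, 1)), Mul(-18, -29)), Mul(-1, Mul(-27, Pow(-57, -1)))) = Add(Add(Add(2, -1), 522), Mul(-1, Mul(-27, Rational(-1, 57)))) = Add(Add(1, 522), Mul(-1, Rational(9, 19))) = Add(523, Rational(-9, 19)) = Rational(9928, 19)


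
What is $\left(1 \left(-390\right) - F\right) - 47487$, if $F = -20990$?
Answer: $-26887$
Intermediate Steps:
$\left(1 \left(-390\right) - F\right) - 47487 = \left(1 \left(-390\right) - -20990\right) - 47487 = \left(-390 + 20990\right) - 47487 = 20600 - 47487 = -26887$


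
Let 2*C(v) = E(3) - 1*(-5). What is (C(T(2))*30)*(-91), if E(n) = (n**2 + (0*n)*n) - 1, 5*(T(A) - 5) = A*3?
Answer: -17745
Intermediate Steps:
T(A) = 5 + 3*A/5 (T(A) = 5 + (A*3)/5 = 5 + (3*A)/5 = 5 + 3*A/5)
E(n) = -1 + n**2 (E(n) = (n**2 + 0*n) - 1 = (n**2 + 0) - 1 = n**2 - 1 = -1 + n**2)
C(v) = 13/2 (C(v) = ((-1 + 3**2) - 1*(-5))/2 = ((-1 + 9) + 5)/2 = (8 + 5)/2 = (1/2)*13 = 13/2)
(C(T(2))*30)*(-91) = ((13/2)*30)*(-91) = 195*(-91) = -17745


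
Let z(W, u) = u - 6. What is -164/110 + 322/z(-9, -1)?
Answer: -2612/55 ≈ -47.491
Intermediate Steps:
z(W, u) = -6 + u
-164/110 + 322/z(-9, -1) = -164/110 + 322/(-6 - 1) = -164*1/110 + 322/(-7) = -82/55 + 322*(-⅐) = -82/55 - 46 = -2612/55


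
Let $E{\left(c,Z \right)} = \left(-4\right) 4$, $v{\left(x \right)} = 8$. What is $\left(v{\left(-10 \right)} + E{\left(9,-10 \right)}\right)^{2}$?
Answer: $64$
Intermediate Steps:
$E{\left(c,Z \right)} = -16$
$\left(v{\left(-10 \right)} + E{\left(9,-10 \right)}\right)^{2} = \left(8 - 16\right)^{2} = \left(-8\right)^{2} = 64$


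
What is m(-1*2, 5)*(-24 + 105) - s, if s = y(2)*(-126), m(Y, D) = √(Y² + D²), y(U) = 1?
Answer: 126 + 81*√29 ≈ 562.20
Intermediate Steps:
m(Y, D) = √(D² + Y²)
s = -126 (s = 1*(-126) = -126)
m(-1*2, 5)*(-24 + 105) - s = √(5² + (-1*2)²)*(-24 + 105) - 1*(-126) = √(25 + (-2)²)*81 + 126 = √(25 + 4)*81 + 126 = √29*81 + 126 = 81*√29 + 126 = 126 + 81*√29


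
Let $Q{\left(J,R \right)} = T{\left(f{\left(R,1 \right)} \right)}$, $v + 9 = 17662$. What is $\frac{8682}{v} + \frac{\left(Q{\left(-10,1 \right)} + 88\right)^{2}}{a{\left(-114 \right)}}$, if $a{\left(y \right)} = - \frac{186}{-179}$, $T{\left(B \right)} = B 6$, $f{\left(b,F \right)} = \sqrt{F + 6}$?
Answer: $\frac{12634035652}{1641729} + \frac{31504 \sqrt{7}}{31} \approx 10384.0$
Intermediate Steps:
$v = 17653$ ($v = -9 + 17662 = 17653$)
$f{\left(b,F \right)} = \sqrt{6 + F}$
$T{\left(B \right)} = 6 B$
$Q{\left(J,R \right)} = 6 \sqrt{7}$ ($Q{\left(J,R \right)} = 6 \sqrt{6 + 1} = 6 \sqrt{7}$)
$a{\left(y \right)} = \frac{186}{179}$ ($a{\left(y \right)} = \left(-186\right) \left(- \frac{1}{179}\right) = \frac{186}{179}$)
$\frac{8682}{v} + \frac{\left(Q{\left(-10,1 \right)} + 88\right)^{2}}{a{\left(-114 \right)}} = \frac{8682}{17653} + \frac{\left(6 \sqrt{7} + 88\right)^{2}}{\frac{186}{179}} = 8682 \cdot \frac{1}{17653} + \left(88 + 6 \sqrt{7}\right)^{2} \cdot \frac{179}{186} = \frac{8682}{17653} + \frac{179 \left(88 + 6 \sqrt{7}\right)^{2}}{186}$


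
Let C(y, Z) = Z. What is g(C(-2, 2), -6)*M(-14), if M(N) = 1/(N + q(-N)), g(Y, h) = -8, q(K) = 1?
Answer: 8/13 ≈ 0.61539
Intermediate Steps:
M(N) = 1/(1 + N) (M(N) = 1/(N + 1) = 1/(1 + N))
g(C(-2, 2), -6)*M(-14) = -8/(1 - 14) = -8/(-13) = -8*(-1/13) = 8/13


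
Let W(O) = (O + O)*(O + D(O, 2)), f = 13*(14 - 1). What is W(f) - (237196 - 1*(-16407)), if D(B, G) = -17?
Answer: -202227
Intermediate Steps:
f = 169 (f = 13*13 = 169)
W(O) = 2*O*(-17 + O) (W(O) = (O + O)*(O - 17) = (2*O)*(-17 + O) = 2*O*(-17 + O))
W(f) - (237196 - 1*(-16407)) = 2*169*(-17 + 169) - (237196 - 1*(-16407)) = 2*169*152 - (237196 + 16407) = 51376 - 1*253603 = 51376 - 253603 = -202227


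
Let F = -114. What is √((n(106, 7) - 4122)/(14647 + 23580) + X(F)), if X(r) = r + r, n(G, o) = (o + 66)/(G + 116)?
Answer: I*√16428070495958142/8486394 ≈ 15.103*I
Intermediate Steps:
n(G, o) = (66 + o)/(116 + G)
X(r) = 2*r
√((n(106, 7) - 4122)/(14647 + 23580) + X(F)) = √(((66 + 7)/(116 + 106) - 4122)/(14647 + 23580) + 2*(-114)) = √((73/222 - 4122)/38227 - 228) = √(((1/222)*73 - 4122)*(1/38227) - 228) = √((73/222 - 4122)*(1/38227) - 228) = √(-915011/222*1/38227 - 228) = √(-915011/8486394 - 228) = √(-1935812843/8486394) = I*√16428070495958142/8486394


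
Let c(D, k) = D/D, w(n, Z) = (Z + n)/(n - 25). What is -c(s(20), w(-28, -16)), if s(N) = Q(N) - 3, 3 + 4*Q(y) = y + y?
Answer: -1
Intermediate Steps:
Q(y) = -¾ + y/2 (Q(y) = -¾ + (y + y)/4 = -¾ + (2*y)/4 = -¾ + y/2)
w(n, Z) = (Z + n)/(-25 + n)
s(N) = -15/4 + N/2 (s(N) = (-¾ + N/2) - 3 = -15/4 + N/2)
c(D, k) = 1
-c(s(20), w(-28, -16)) = -1*1 = -1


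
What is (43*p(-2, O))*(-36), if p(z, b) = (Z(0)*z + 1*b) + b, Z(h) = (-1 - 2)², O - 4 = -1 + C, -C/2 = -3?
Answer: 0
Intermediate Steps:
C = 6 (C = -2*(-3) = 6)
O = 9 (O = 4 + (-1 + 6) = 4 + 5 = 9)
Z(h) = 9 (Z(h) = (-3)² = 9)
p(z, b) = 2*b + 9*z (p(z, b) = (9*z + 1*b) + b = (9*z + b) + b = (b + 9*z) + b = 2*b + 9*z)
(43*p(-2, O))*(-36) = (43*(2*9 + 9*(-2)))*(-36) = (43*(18 - 18))*(-36) = (43*0)*(-36) = 0*(-36) = 0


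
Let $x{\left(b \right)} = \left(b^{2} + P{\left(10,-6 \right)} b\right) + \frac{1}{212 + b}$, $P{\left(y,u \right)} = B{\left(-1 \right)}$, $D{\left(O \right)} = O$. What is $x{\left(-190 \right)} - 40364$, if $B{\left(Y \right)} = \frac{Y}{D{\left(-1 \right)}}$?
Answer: $- \frac{97987}{22} \approx -4454.0$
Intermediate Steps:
$B{\left(Y \right)} = - Y$ ($B{\left(Y \right)} = \frac{Y}{-1} = Y \left(-1\right) = - Y$)
$P{\left(y,u \right)} = 1$ ($P{\left(y,u \right)} = \left(-1\right) \left(-1\right) = 1$)
$x{\left(b \right)} = b + b^{2} + \frac{1}{212 + b}$ ($x{\left(b \right)} = \left(b^{2} + 1 b\right) + \frac{1}{212 + b} = \left(b^{2} + b\right) + \frac{1}{212 + b} = \left(b + b^{2}\right) + \frac{1}{212 + b} = b + b^{2} + \frac{1}{212 + b}$)
$x{\left(-190 \right)} - 40364 = \frac{1 + \left(-190\right)^{3} + 212 \left(-190\right) + 213 \left(-190\right)^{2}}{212 - 190} - 40364 = \frac{1 - 6859000 - 40280 + 213 \cdot 36100}{22} - 40364 = \frac{1 - 6859000 - 40280 + 7689300}{22} - 40364 = \frac{1}{22} \cdot 790021 - 40364 = \frac{790021}{22} - 40364 = - \frac{97987}{22}$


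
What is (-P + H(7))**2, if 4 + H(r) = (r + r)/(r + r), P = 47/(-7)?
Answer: 676/49 ≈ 13.796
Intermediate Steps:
P = -47/7 (P = 47*(-1/7) = -47/7 ≈ -6.7143)
H(r) = -3 (H(r) = -4 + (r + r)/(r + r) = -4 + (2*r)/((2*r)) = -4 + (2*r)*(1/(2*r)) = -4 + 1 = -3)
(-P + H(7))**2 = (-1*(-47/7) - 3)**2 = (47/7 - 3)**2 = (26/7)**2 = 676/49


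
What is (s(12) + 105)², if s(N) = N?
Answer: 13689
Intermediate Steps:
(s(12) + 105)² = (12 + 105)² = 117² = 13689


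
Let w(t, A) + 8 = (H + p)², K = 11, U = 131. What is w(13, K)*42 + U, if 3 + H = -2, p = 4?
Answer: -163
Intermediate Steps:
H = -5 (H = -3 - 2 = -5)
w(t, A) = -7 (w(t, A) = -8 + (-5 + 4)² = -8 + (-1)² = -8 + 1 = -7)
w(13, K)*42 + U = -7*42 + 131 = -294 + 131 = -163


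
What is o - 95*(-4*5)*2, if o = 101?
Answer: 3901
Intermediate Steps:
o - 95*(-4*5)*2 = 101 - 95*(-4*5)*2 = 101 - (-1900)*2 = 101 - 95*(-40) = 101 + 3800 = 3901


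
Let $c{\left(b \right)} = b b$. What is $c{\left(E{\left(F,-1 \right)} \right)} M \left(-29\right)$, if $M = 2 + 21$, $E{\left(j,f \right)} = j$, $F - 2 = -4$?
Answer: $-2668$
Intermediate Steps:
$F = -2$ ($F = 2 - 4 = -2$)
$c{\left(b \right)} = b^{2}$
$M = 23$
$c{\left(E{\left(F,-1 \right)} \right)} M \left(-29\right) = \left(-2\right)^{2} \cdot 23 \left(-29\right) = 4 \cdot 23 \left(-29\right) = 92 \left(-29\right) = -2668$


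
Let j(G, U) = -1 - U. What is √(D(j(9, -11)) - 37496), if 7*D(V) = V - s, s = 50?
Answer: 12*I*√12761/7 ≈ 193.65*I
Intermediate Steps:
D(V) = -50/7 + V/7 (D(V) = (V - 1*50)/7 = (V - 50)/7 = (-50 + V)/7 = -50/7 + V/7)
√(D(j(9, -11)) - 37496) = √((-50/7 + (-1 - 1*(-11))/7) - 37496) = √((-50/7 + (-1 + 11)/7) - 37496) = √((-50/7 + (⅐)*10) - 37496) = √((-50/7 + 10/7) - 37496) = √(-40/7 - 37496) = √(-262512/7) = 12*I*√12761/7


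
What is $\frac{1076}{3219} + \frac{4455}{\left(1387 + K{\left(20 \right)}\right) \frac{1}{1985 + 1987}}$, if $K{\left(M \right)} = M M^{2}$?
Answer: $\frac{6330126928}{3357417} \approx 1885.4$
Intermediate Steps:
$K{\left(M \right)} = M^{3}$
$\frac{1076}{3219} + \frac{4455}{\left(1387 + K{\left(20 \right)}\right) \frac{1}{1985 + 1987}} = \frac{1076}{3219} + \frac{4455}{\left(1387 + 20^{3}\right) \frac{1}{1985 + 1987}} = 1076 \cdot \frac{1}{3219} + \frac{4455}{\left(1387 + 8000\right) \frac{1}{3972}} = \frac{1076}{3219} + \frac{4455}{9387 \cdot \frac{1}{3972}} = \frac{1076}{3219} + \frac{4455}{\frac{3129}{1324}} = \frac{1076}{3219} + 4455 \cdot \frac{1324}{3129} = \frac{1076}{3219} + \frac{1966140}{1043} = \frac{6330126928}{3357417}$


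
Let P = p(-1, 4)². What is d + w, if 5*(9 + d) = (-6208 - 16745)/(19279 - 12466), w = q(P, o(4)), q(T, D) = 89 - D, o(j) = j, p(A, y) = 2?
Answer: 855329/11355 ≈ 75.326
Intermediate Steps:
P = 4 (P = 2² = 4)
w = 85 (w = 89 - 1*4 = 89 - 4 = 85)
d = -109846/11355 (d = -9 + ((-6208 - 16745)/(19279 - 12466))/5 = -9 + (-22953/6813)/5 = -9 + (-22953*1/6813)/5 = -9 + (⅕)*(-7651/2271) = -9 - 7651/11355 = -109846/11355 ≈ -9.6738)
d + w = -109846/11355 + 85 = 855329/11355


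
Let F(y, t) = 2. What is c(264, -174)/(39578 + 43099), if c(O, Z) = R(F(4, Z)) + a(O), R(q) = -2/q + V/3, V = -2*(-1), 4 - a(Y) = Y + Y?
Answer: -1573/248031 ≈ -0.0063419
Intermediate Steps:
a(Y) = 4 - 2*Y (a(Y) = 4 - (Y + Y) = 4 - 2*Y)
V = 2
R(q) = 2/3 - 2/q (R(q) = -2/q + 2/3 = 2/3 - 2/q)
c(O, Z) = 11/3 - 2*O (c(O, Z) = (2/3 - 2/2) + (4 - 2*O) = (2/3 - 2*1/2) + (4 - 2*O) = (2/3 - 1) + (4 - 2*O) = -1/3 + (4 - 2*O) = 11/3 - 2*O)
c(264, -174)/(39578 + 43099) = (11/3 - 2*264)/(39578 + 43099) = (11/3 - 528)/82677 = -1573/3*1/82677 = -1573/248031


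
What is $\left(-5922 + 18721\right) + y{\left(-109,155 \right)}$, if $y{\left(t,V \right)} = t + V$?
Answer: $12845$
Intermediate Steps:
$y{\left(t,V \right)} = V + t$
$\left(-5922 + 18721\right) + y{\left(-109,155 \right)} = \left(-5922 + 18721\right) + \left(155 - 109\right) = 12799 + 46 = 12845$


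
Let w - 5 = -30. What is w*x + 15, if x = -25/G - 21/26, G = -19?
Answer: 1135/494 ≈ 2.2976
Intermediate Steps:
w = -25 (w = 5 - 30 = -25)
x = 251/494 (x = -25/(-19) - 21/26 = -25*(-1/19) - 21*1/26 = 25/19 - 21/26 = 251/494 ≈ 0.50810)
w*x + 15 = -25*251/494 + 15 = -6275/494 + 15 = 1135/494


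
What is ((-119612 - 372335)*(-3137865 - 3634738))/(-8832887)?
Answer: -3331761728041/8832887 ≈ -3.7720e+5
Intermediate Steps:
((-119612 - 372335)*(-3137865 - 3634738))/(-8832887) = -491947*(-6772603)*(-1/8832887) = 3331761728041*(-1/8832887) = -3331761728041/8832887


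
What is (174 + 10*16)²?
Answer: 111556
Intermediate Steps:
(174 + 10*16)² = (174 + 160)² = 334² = 111556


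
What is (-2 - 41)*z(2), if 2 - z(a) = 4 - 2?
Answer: 0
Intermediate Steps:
z(a) = 0 (z(a) = 2 - (4 - 2) = 2 - 1*2 = 2 - 2 = 0)
(-2 - 41)*z(2) = (-2 - 41)*0 = -43*0 = 0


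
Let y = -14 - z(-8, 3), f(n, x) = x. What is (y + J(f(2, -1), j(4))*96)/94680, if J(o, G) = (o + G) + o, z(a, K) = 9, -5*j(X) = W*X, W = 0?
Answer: -43/18936 ≈ -0.0022708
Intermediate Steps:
j(X) = 0 (j(X) = -0*X = -1/5*0 = 0)
J(o, G) = G + 2*o (J(o, G) = (G + o) + o = G + 2*o)
y = -23 (y = -14 - 1*9 = -14 - 9 = -23)
(y + J(f(2, -1), j(4))*96)/94680 = (-23 + (0 + 2*(-1))*96)/94680 = (-23 + (0 - 2)*96)*(1/94680) = (-23 - 2*96)*(1/94680) = (-23 - 192)*(1/94680) = -215*1/94680 = -43/18936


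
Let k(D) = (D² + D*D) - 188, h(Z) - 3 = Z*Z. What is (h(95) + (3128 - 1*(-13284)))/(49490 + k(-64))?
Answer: 12720/28747 ≈ 0.44248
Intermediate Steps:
h(Z) = 3 + Z² (h(Z) = 3 + Z*Z = 3 + Z²)
k(D) = -188 + 2*D² (k(D) = (D² + D²) - 188 = 2*D² - 188 = -188 + 2*D²)
(h(95) + (3128 - 1*(-13284)))/(49490 + k(-64)) = ((3 + 95²) + (3128 - 1*(-13284)))/(49490 + (-188 + 2*(-64)²)) = ((3 + 9025) + (3128 + 13284))/(49490 + (-188 + 2*4096)) = (9028 + 16412)/(49490 + (-188 + 8192)) = 25440/(49490 + 8004) = 25440/57494 = 25440*(1/57494) = 12720/28747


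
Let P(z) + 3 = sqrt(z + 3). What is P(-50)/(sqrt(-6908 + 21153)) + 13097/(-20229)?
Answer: -13097/20229 - sqrt(14245)*(3 - I*sqrt(47))/14245 ≈ -0.67257 + 0.05744*I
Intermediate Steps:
P(z) = -3 + sqrt(3 + z) (P(z) = -3 + sqrt(z + 3) = -3 + sqrt(3 + z))
P(-50)/(sqrt(-6908 + 21153)) + 13097/(-20229) = (-3 + sqrt(3 - 50))/(sqrt(-6908 + 21153)) + 13097/(-20229) = (-3 + sqrt(-47))/(sqrt(14245)) + 13097*(-1/20229) = (-3 + I*sqrt(47))*(sqrt(14245)/14245) - 13097/20229 = sqrt(14245)*(-3 + I*sqrt(47))/14245 - 13097/20229 = -13097/20229 + sqrt(14245)*(-3 + I*sqrt(47))/14245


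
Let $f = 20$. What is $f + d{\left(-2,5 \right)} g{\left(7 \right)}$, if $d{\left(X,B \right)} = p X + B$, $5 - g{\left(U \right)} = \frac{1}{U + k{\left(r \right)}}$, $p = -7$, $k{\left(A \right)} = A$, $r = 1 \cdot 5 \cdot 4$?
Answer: $\frac{3086}{27} \approx 114.3$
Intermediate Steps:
$r = 20$ ($r = 5 \cdot 4 = 20$)
$g{\left(U \right)} = 5 - \frac{1}{20 + U}$ ($g{\left(U \right)} = 5 - \frac{1}{U + 20} = 5 - \frac{1}{20 + U}$)
$d{\left(X,B \right)} = B - 7 X$ ($d{\left(X,B \right)} = - 7 X + B = B - 7 X$)
$f + d{\left(-2,5 \right)} g{\left(7 \right)} = 20 + \left(5 - -14\right) \frac{99 + 5 \cdot 7}{20 + 7} = 20 + \left(5 + 14\right) \frac{99 + 35}{27} = 20 + 19 \cdot \frac{1}{27} \cdot 134 = 20 + 19 \cdot \frac{134}{27} = 20 + \frac{2546}{27} = \frac{3086}{27}$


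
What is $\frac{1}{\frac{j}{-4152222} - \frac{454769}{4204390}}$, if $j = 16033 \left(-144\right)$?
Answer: $\frac{969864480810}{434366220809} \approx 2.2328$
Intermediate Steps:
$j = -2308752$
$\frac{1}{\frac{j}{-4152222} - \frac{454769}{4204390}} = \frac{1}{- \frac{2308752}{-4152222} - \frac{454769}{4204390}} = \frac{1}{\left(-2308752\right) \left(- \frac{1}{4152222}\right) - \frac{454769}{4204390}} = \frac{1}{\frac{128264}{230679} - \frac{454769}{4204390}} = \frac{1}{\frac{434366220809}{969864480810}} = \frac{969864480810}{434366220809}$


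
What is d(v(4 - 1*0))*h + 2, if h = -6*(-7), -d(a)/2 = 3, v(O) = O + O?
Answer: -250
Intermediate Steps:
v(O) = 2*O
d(a) = -6 (d(a) = -2*3 = -6)
h = 42
d(v(4 - 1*0))*h + 2 = -6*42 + 2 = -252 + 2 = -250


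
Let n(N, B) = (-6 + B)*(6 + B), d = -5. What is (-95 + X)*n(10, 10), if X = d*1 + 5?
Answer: -6080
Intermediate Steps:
X = 0 (X = -5*1 + 5 = -5 + 5 = 0)
(-95 + X)*n(10, 10) = (-95 + 0)*(-36 + 10²) = -95*(-36 + 100) = -95*64 = -6080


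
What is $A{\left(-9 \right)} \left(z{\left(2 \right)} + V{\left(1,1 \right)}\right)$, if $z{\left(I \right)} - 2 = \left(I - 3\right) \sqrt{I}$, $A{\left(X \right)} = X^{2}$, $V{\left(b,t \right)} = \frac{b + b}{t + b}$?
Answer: $243 - 81 \sqrt{2} \approx 128.45$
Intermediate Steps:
$V{\left(b,t \right)} = \frac{2 b}{b + t}$
$z{\left(I \right)} = 2 + \sqrt{I} \left(-3 + I\right)$ ($z{\left(I \right)} = 2 + \left(I - 3\right) \sqrt{I} = 2 + \left(-3 + I\right) \sqrt{I} = 2 + \sqrt{I} \left(-3 + I\right)$)
$A{\left(-9 \right)} \left(z{\left(2 \right)} + V{\left(1,1 \right)}\right) = \left(-9\right)^{2} \left(\left(2 + 2^{\frac{3}{2}} - 3 \sqrt{2}\right) + 2 \cdot 1 \frac{1}{1 + 1}\right) = 81 \left(\left(2 + 2 \sqrt{2} - 3 \sqrt{2}\right) + 2 \cdot 1 \cdot \frac{1}{2}\right) = 81 \left(\left(2 - \sqrt{2}\right) + 2 \cdot 1 \cdot \frac{1}{2}\right) = 81 \left(\left(2 - \sqrt{2}\right) + 1\right) = 81 \left(3 - \sqrt{2}\right) = 243 - 81 \sqrt{2}$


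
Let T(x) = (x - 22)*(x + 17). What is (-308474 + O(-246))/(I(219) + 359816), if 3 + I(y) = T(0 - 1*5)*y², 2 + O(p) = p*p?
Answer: 247960/15179551 ≈ 0.016335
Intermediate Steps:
T(x) = (-22 + x)*(17 + x)
O(p) = -2 + p² (O(p) = -2 + p*p = -2 + p²)
I(y) = -3 - 324*y² (I(y) = -3 + (-374 + (0 - 1*5)² - 5*(0 - 1*5))*y² = -3 + (-374 + (0 - 5)² - 5*(0 - 5))*y² = -3 + (-374 + (-5)² - 5*(-5))*y² = -3 + (-374 + 25 + 25)*y² = -3 - 324*y²)
(-308474 + O(-246))/(I(219) + 359816) = (-308474 + (-2 + (-246)²))/((-3 - 324*219²) + 359816) = (-308474 + (-2 + 60516))/((-3 - 324*47961) + 359816) = (-308474 + 60514)/((-3 - 15539364) + 359816) = -247960/(-15539367 + 359816) = -247960/(-15179551) = -247960*(-1/15179551) = 247960/15179551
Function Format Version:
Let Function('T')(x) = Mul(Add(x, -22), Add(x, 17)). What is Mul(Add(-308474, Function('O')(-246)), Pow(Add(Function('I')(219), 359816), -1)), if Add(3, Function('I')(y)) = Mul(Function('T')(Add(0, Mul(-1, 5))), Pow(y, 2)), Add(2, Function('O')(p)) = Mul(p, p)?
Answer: Rational(247960, 15179551) ≈ 0.016335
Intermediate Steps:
Function('T')(x) = Mul(Add(-22, x), Add(17, x))
Function('O')(p) = Add(-2, Pow(p, 2)) (Function('O')(p) = Add(-2, Mul(p, p)) = Add(-2, Pow(p, 2)))
Function('I')(y) = Add(-3, Mul(-324, Pow(y, 2))) (Function('I')(y) = Add(-3, Mul(Add(-374, Pow(Add(0, Mul(-1, 5)), 2), Mul(-5, Add(0, Mul(-1, 5)))), Pow(y, 2))) = Add(-3, Mul(Add(-374, Pow(Add(0, -5), 2), Mul(-5, Add(0, -5))), Pow(y, 2))) = Add(-3, Mul(Add(-374, Pow(-5, 2), Mul(-5, -5)), Pow(y, 2))) = Add(-3, Mul(Add(-374, 25, 25), Pow(y, 2))) = Add(-3, Mul(-324, Pow(y, 2))))
Mul(Add(-308474, Function('O')(-246)), Pow(Add(Function('I')(219), 359816), -1)) = Mul(Add(-308474, Add(-2, Pow(-246, 2))), Pow(Add(Add(-3, Mul(-324, Pow(219, 2))), 359816), -1)) = Mul(Add(-308474, Add(-2, 60516)), Pow(Add(Add(-3, Mul(-324, 47961)), 359816), -1)) = Mul(Add(-308474, 60514), Pow(Add(Add(-3, -15539364), 359816), -1)) = Mul(-247960, Pow(Add(-15539367, 359816), -1)) = Mul(-247960, Pow(-15179551, -1)) = Mul(-247960, Rational(-1, 15179551)) = Rational(247960, 15179551)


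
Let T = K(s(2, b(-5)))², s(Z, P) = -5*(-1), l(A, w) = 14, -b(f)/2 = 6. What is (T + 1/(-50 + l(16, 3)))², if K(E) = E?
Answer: 808201/1296 ≈ 623.61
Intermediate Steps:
b(f) = -12 (b(f) = -2*6 = -12)
s(Z, P) = 5
T = 25 (T = 5² = 25)
(T + 1/(-50 + l(16, 3)))² = (25 + 1/(-50 + 14))² = (25 + 1/(-36))² = (25 - 1/36)² = (899/36)² = 808201/1296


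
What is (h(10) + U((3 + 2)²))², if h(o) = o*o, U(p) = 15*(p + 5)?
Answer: 302500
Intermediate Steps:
U(p) = 75 + 15*p (U(p) = 15*(5 + p) = 75 + 15*p)
h(o) = o²
(h(10) + U((3 + 2)²))² = (10² + (75 + 15*(3 + 2)²))² = (100 + (75 + 15*5²))² = (100 + (75 + 15*25))² = (100 + (75 + 375))² = (100 + 450)² = 550² = 302500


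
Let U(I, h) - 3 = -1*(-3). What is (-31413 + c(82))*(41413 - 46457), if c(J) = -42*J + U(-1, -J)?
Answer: 175788444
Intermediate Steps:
U(I, h) = 6 (U(I, h) = 3 - 1*(-3) = 3 + 3 = 6)
c(J) = 6 - 42*J (c(J) = -42*J + 6 = 6 - 42*J)
(-31413 + c(82))*(41413 - 46457) = (-31413 + (6 - 42*82))*(41413 - 46457) = (-31413 + (6 - 3444))*(-5044) = (-31413 - 3438)*(-5044) = -34851*(-5044) = 175788444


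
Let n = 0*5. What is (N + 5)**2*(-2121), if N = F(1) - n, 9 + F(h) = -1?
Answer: -53025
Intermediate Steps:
F(h) = -10 (F(h) = -9 - 1 = -10)
n = 0
N = -10 (N = -10 - 1*0 = -10 + 0 = -10)
(N + 5)**2*(-2121) = (-10 + 5)**2*(-2121) = (-5)**2*(-2121) = 25*(-2121) = -53025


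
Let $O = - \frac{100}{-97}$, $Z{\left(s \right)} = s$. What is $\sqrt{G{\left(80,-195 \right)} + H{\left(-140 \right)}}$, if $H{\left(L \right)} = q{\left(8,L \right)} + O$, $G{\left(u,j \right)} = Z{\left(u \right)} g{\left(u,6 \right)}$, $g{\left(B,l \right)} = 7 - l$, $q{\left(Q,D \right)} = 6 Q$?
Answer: $\frac{2 \sqrt{303513}}{97} \approx 11.359$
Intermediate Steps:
$O = \frac{100}{97}$ ($O = \left(-100\right) \left(- \frac{1}{97}\right) = \frac{100}{97} \approx 1.0309$)
$G{\left(u,j \right)} = u$ ($G{\left(u,j \right)} = u \left(7 - 6\right) = u 1 = u$)
$H{\left(L \right)} = \frac{4756}{97}$ ($H{\left(L \right)} = 6 \cdot 8 + \frac{100}{97} = 48 + \frac{100}{97} = \frac{4756}{97}$)
$\sqrt{G{\left(80,-195 \right)} + H{\left(-140 \right)}} = \sqrt{80 + \frac{4756}{97}} = \sqrt{\frac{12516}{97}} = \frac{2 \sqrt{303513}}{97}$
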